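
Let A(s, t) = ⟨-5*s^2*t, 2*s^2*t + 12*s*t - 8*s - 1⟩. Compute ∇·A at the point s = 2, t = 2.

-8

∂A₁/∂s = -10*s*t
∂A₂/∂t = 2*s^2 + 12*s
∇·A = 2*s^2 - 10*s*t + 12*s
At (2, 2): -8.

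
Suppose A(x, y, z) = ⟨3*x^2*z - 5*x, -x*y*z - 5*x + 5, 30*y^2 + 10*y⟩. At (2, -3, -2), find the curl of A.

(-176, 12, -11)

(∇×A)₁ = ∂A₃/∂y − ∂A₂/∂z = x*y + 60*y + 10
(∇×A)₂ = ∂A₁/∂z − ∂A₃/∂x = 3*x^2
(∇×A)₃ = ∂A₂/∂x − ∂A₁/∂y = -y*z - 5
∇×A = (x*y + 60*y + 10, 3*x^2, -y*z - 5)
At (2, -3, -2): (-176, 12, -11).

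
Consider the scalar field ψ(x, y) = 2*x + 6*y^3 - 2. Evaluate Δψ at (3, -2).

-72

∂²ψ/∂x² = 0
∂²ψ/∂y² = 36*y
∇²ψ = 36*y
At (3, -2): -72.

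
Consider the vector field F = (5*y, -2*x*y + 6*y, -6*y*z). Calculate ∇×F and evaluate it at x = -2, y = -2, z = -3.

(18, 0, -1)

(∇×F)₁ = ∂F₃/∂y − ∂F₂/∂z = -6*z
(∇×F)₂ = ∂F₁/∂z − ∂F₃/∂x = 0
(∇×F)₃ = ∂F₂/∂x − ∂F₁/∂y = -2*y - 5
∇×F = (-6*z, 0, -2*y - 5)
At (-2, -2, -3): (18, 0, -1).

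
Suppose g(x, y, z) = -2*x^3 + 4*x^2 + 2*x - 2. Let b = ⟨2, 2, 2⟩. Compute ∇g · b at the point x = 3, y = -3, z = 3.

-56

∂g/∂x = -6*x^2 + 8*x + 2
∂g/∂y = 0
∂g/∂z = 0
∇g at (3, -3, 3) = (-28, 0, 0)
∇g · b = (-28)(2) + (0)(2) + (0)(2) = -56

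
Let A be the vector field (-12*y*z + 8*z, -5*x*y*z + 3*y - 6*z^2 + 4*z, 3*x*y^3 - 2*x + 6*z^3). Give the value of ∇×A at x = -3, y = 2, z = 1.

(-130, -38, 2)

(∇×A)₁ = ∂A₃/∂y − ∂A₂/∂z = 9*x*y^2 + 5*x*y + 12*z - 4
(∇×A)₂ = ∂A₁/∂z − ∂A₃/∂x = -3*y^3 - 12*y + 10
(∇×A)₃ = ∂A₂/∂x − ∂A₁/∂y = -5*y*z + 12*z
∇×A = (9*x*y^2 + 5*x*y + 12*z - 4, -3*y^3 - 12*y + 10, -5*y*z + 12*z)
At (-3, 2, 1): (-130, -38, 2).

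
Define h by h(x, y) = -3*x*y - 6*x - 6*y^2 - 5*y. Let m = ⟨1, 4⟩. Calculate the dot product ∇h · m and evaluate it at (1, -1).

13

∂h/∂x = -3*y - 6
∂h/∂y = -3*x - 12*y - 5
∇h at (1, -1) = (-3, 4)
∇h · m = (-3)(1) + (4)(4) = 13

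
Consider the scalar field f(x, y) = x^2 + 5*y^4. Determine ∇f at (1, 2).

∂f/∂x = 2*x
∂f/∂y = 20*y^3
∇f = (2*x, 20*y^3)
At (1, 2): (2, 160).

(2, 160)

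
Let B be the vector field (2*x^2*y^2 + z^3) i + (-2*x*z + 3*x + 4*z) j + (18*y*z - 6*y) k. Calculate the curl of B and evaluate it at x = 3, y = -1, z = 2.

(32, 12, 35)

(∇×B)₁ = ∂B₃/∂y − ∂B₂/∂z = 2*x + 18*z - 10
(∇×B)₂ = ∂B₁/∂z − ∂B₃/∂x = 3*z^2
(∇×B)₃ = ∂B₂/∂x − ∂B₁/∂y = -4*x^2*y - 2*z + 3
∇×B = (2*x + 18*z - 10, 3*z^2, -4*x^2*y - 2*z + 3)
At (3, -1, 2): (32, 12, 35).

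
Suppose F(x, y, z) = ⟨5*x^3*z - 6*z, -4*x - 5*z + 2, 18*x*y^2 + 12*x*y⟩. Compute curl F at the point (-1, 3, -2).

(∇×F)₁ = ∂F₃/∂y − ∂F₂/∂z = 36*x*y + 12*x + 5
(∇×F)₂ = ∂F₁/∂z − ∂F₃/∂x = 5*x^3 - 18*y^2 - 12*y - 6
(∇×F)₃ = ∂F₂/∂x − ∂F₁/∂y = -4
∇×F = (36*x*y + 12*x + 5, 5*x^3 - 18*y^2 - 12*y - 6, -4)
At (-1, 3, -2): (-115, -209, -4).

(-115, -209, -4)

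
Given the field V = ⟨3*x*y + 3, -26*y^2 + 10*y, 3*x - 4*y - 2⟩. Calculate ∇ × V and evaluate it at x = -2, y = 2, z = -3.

(∇×V)₁ = ∂V₃/∂y − ∂V₂/∂z = -4
(∇×V)₂ = ∂V₁/∂z − ∂V₃/∂x = -3
(∇×V)₃ = ∂V₂/∂x − ∂V₁/∂y = -3*x
∇×V = (-4, -3, -3*x)
At (-2, 2, -3): (-4, -3, 6).

(-4, -3, 6)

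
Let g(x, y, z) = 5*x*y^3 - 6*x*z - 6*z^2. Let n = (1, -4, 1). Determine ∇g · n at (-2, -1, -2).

163

∂g/∂x = 5*y^3 - 6*z
∂g/∂y = 15*x*y^2
∂g/∂z = -6*x - 12*z
∇g at (-2, -1, -2) = (7, -30, 36)
∇g · n = (7)(1) + (-30)(-4) + (36)(1) = 163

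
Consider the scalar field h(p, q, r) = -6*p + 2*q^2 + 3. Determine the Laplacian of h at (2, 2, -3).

4

∂²h/∂p² = 0
∂²h/∂q² = 4
∂²h/∂r² = 0
∇²h = 4
At (2, 2, -3): 4.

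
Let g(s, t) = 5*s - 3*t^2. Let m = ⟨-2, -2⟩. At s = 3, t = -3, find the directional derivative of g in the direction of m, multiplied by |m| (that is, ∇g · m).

∂g/∂s = 5
∂g/∂t = -6*t
∇g at (3, -3) = (5, 18)
∇g · m = (5)(-2) + (18)(-2) = -46

-46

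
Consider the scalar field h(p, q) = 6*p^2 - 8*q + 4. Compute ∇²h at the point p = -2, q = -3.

∂²h/∂p² = 12
∂²h/∂q² = 0
∇²h = 12
At (-2, -3): 12.

12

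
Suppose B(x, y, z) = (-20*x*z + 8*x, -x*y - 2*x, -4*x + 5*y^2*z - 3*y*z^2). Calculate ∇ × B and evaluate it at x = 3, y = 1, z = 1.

(7, -56, -3)

(∇×B)₁ = ∂B₃/∂y − ∂B₂/∂z = 10*y*z - 3*z^2
(∇×B)₂ = ∂B₁/∂z − ∂B₃/∂x = -20*x + 4
(∇×B)₃ = ∂B₂/∂x − ∂B₁/∂y = -y - 2
∇×B = (10*y*z - 3*z^2, -20*x + 4, -y - 2)
At (3, 1, 1): (7, -56, -3).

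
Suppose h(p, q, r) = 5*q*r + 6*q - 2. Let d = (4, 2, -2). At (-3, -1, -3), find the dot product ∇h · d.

∂h/∂p = 0
∂h/∂q = 5*r + 6
∂h/∂r = 5*q
∇h at (-3, -1, -3) = (0, -9, -5)
∇h · d = (0)(4) + (-9)(2) + (-5)(-2) = -8

-8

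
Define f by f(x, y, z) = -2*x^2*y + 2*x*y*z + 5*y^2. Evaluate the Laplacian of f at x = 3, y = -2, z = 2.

18

∂²f/∂x² = -4*y
∂²f/∂y² = 10
∂²f/∂z² = 0
∇²f = -4*y + 10
At (3, -2, 2): 18.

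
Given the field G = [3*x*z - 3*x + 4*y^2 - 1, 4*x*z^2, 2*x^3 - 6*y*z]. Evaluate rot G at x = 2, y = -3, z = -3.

(∇×G)₁ = ∂G₃/∂y − ∂G₂/∂z = -8*x*z - 6*z
(∇×G)₂ = ∂G₁/∂z − ∂G₃/∂x = -6*x^2 + 3*x
(∇×G)₃ = ∂G₂/∂x − ∂G₁/∂y = -8*y + 4*z^2
∇×G = (-8*x*z - 6*z, -6*x^2 + 3*x, -8*y + 4*z^2)
At (2, -3, -3): (66, -18, 60).

(66, -18, 60)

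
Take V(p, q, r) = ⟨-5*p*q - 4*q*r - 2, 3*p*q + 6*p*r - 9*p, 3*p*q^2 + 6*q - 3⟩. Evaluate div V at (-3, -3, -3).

∂V₁/∂p = -5*q
∂V₂/∂q = 3*p
∂V₃/∂r = 0
∇·V = 3*p - 5*q
At (-3, -3, -3): 6.

6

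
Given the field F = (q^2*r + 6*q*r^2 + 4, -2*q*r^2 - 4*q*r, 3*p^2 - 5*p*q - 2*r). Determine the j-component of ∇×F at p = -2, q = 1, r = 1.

30

(∇×F)_2 = ∂F₁/∂r − ∂F₃/∂p
= q^2 + 12*q*r − (6*p - 5*q)
= -6*p + q^2 + 12*q*r + 5*q
At (-2, 1, 1): 30.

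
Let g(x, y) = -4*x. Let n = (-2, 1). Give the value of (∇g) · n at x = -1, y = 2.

8

∂g/∂x = -4
∂g/∂y = 0
∇g at (-1, 2) = (-4, 0)
∇g · n = (-4)(-2) + (0)(1) = 8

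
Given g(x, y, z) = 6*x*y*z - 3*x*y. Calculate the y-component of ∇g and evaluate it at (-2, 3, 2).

(∇g)_2 = ∂g/∂y = 6*x*z - 3*x
At (-2, 3, 2): -18.

-18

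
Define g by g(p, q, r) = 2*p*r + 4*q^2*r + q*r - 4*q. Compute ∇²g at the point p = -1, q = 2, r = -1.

∂²g/∂p² = 0
∂²g/∂q² = 8*r
∂²g/∂r² = 0
∇²g = 8*r
At (-1, 2, -1): -8.

-8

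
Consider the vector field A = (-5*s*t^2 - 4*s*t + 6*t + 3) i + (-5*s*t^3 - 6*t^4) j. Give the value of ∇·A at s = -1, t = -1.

∂A₁/∂s = -5*t^2 - 4*t
∂A₂/∂t = -15*s*t^2 - 24*t^3
∇·A = -15*s*t^2 - 24*t^3 - 5*t^2 - 4*t
At (-1, -1): 38.

38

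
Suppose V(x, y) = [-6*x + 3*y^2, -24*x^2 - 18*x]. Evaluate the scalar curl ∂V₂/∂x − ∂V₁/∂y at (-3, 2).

114

∂V₂/∂x = -48*x - 18
∂V₁/∂y = 6*y
Scalar curl = -48*x - 6*y - 18
At (-3, 2): 114.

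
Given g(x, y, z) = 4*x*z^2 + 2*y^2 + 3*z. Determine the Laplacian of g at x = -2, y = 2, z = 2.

-12

∂²g/∂x² = 0
∂²g/∂y² = 4
∂²g/∂z² = 8*x
∇²g = 8*x + 4
At (-2, 2, 2): -12.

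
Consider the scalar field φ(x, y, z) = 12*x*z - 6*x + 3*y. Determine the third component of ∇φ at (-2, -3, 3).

-24

(∇φ)_3 = ∂φ/∂z = 12*x
At (-2, -3, 3): -24.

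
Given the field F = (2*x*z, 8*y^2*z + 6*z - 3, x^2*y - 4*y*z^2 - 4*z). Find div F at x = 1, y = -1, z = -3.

14

∂F₁/∂x = 2*z
∂F₂/∂y = 16*y*z
∂F₃/∂z = -8*y*z - 4
∇·F = 8*y*z + 2*z - 4
At (1, -1, -3): 14.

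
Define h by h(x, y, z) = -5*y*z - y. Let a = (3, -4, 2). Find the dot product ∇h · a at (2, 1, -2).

-46

∂h/∂x = 0
∂h/∂y = -5*z - 1
∂h/∂z = -5*y
∇h at (2, 1, -2) = (0, 9, -5)
∇h · a = (0)(3) + (9)(-4) + (-5)(2) = -46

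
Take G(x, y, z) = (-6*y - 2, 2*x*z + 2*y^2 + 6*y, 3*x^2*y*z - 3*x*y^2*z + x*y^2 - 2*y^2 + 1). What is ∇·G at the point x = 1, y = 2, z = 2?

∂G₁/∂x = 0
∂G₂/∂y = 4*y + 6
∂G₃/∂z = 3*x^2*y - 3*x*y^2
∇·G = 3*x^2*y - 3*x*y^2 + 4*y + 6
At (1, 2, 2): 8.

8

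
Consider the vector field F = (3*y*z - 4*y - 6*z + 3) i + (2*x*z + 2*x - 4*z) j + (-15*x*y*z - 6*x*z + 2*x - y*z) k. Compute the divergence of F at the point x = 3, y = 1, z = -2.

-64

∂F₁/∂x = 0
∂F₂/∂y = 0
∂F₃/∂z = -15*x*y - 6*x - y
∇·F = -15*x*y - 6*x - y
At (3, 1, -2): -64.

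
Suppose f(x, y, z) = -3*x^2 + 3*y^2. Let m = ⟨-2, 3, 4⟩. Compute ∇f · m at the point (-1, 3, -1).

∂f/∂x = -6*x
∂f/∂y = 6*y
∂f/∂z = 0
∇f at (-1, 3, -1) = (6, 18, 0)
∇f · m = (6)(-2) + (18)(3) + (0)(4) = 42

42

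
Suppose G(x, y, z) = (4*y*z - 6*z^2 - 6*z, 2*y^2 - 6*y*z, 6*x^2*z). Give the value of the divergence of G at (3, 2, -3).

∂G₁/∂x = 0
∂G₂/∂y = 4*y - 6*z
∂G₃/∂z = 6*x^2
∇·G = 6*x^2 + 4*y - 6*z
At (3, 2, -3): 80.

80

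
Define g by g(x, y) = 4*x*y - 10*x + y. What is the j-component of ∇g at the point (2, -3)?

9

(∇g)_2 = ∂g/∂y = 4*x + 1
At (2, -3): 9.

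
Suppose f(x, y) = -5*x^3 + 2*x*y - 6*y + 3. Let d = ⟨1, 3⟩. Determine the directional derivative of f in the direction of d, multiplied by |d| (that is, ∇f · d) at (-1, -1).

-41

∂f/∂x = -15*x^2 + 2*y
∂f/∂y = 2*x - 6
∇f at (-1, -1) = (-17, -8)
∇f · d = (-17)(1) + (-8)(3) = -41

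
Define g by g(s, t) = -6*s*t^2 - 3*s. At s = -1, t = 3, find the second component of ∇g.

36

(∇g)_2 = ∂g/∂t = -12*s*t
At (-1, 3): 36.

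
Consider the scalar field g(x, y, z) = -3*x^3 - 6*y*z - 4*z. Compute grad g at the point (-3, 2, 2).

∂g/∂x = -9*x^2
∂g/∂y = -6*z
∂g/∂z = -6*y - 4
∇g = (-9*x^2, -6*z, -6*y - 4)
At (-3, 2, 2): (-81, -12, -16).

(-81, -12, -16)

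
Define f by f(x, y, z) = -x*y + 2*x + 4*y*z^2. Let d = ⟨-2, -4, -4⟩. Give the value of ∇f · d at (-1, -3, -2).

∂f/∂x = -y + 2
∂f/∂y = -x + 4*z^2
∂f/∂z = 8*y*z
∇f at (-1, -3, -2) = (5, 17, 48)
∇f · d = (5)(-2) + (17)(-4) + (48)(-4) = -270

-270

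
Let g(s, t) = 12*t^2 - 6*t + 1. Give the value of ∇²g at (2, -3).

∂²g/∂s² = 0
∂²g/∂t² = 24
∇²g = 24
At (2, -3): 24.

24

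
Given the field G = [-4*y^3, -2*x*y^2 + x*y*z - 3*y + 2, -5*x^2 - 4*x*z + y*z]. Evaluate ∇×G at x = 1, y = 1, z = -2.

(∇×G)₁ = ∂G₃/∂y − ∂G₂/∂z = -x*y + z
(∇×G)₂ = ∂G₁/∂z − ∂G₃/∂x = 10*x + 4*z
(∇×G)₃ = ∂G₂/∂x − ∂G₁/∂y = 10*y^2 + y*z
∇×G = (-x*y + z, 10*x + 4*z, 10*y^2 + y*z)
At (1, 1, -2): (-3, 2, 8).

(-3, 2, 8)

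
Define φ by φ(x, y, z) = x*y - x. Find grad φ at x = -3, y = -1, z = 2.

(-2, -3, 0)

∂φ/∂x = y - 1
∂φ/∂y = x
∂φ/∂z = 0
∇φ = (y - 1, x, 0)
At (-3, -1, 2): (-2, -3, 0).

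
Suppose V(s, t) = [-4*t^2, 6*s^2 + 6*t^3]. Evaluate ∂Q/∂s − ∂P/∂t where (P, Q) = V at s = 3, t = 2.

∂V₂/∂s = 12*s
∂V₁/∂t = -8*t
Scalar curl = 12*s + 8*t
At (3, 2): 52.

52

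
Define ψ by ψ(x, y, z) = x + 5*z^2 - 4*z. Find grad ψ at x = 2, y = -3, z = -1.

∂ψ/∂x = 1
∂ψ/∂y = 0
∂ψ/∂z = 10*z - 4
∇ψ = (1, 0, 10*z - 4)
At (2, -3, -1): (1, 0, -14).

(1, 0, -14)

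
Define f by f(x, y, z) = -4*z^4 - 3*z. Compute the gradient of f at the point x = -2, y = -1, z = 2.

(0, 0, -131)

∂f/∂x = 0
∂f/∂y = 0
∂f/∂z = -16*z^3 - 3
∇f = (0, 0, -16*z^3 - 3)
At (-2, -1, 2): (0, 0, -131).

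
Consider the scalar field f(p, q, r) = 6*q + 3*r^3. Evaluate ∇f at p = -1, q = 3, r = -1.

∂f/∂p = 0
∂f/∂q = 6
∂f/∂r = 9*r^2
∇f = (0, 6, 9*r^2)
At (-1, 3, -1): (0, 6, 9).

(0, 6, 9)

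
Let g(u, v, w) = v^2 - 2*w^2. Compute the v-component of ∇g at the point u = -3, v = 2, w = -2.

(∇g)_2 = ∂g/∂v = 2*v
At (-3, 2, -2): 4.

4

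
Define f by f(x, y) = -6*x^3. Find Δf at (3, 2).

-108

∂²f/∂x² = -36*x
∂²f/∂y² = 0
∇²f = -36*x
At (3, 2): -108.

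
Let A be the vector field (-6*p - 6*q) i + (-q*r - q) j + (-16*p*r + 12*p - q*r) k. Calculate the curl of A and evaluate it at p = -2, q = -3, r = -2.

(∇×A)₁ = ∂A₃/∂q − ∂A₂/∂r = q - r
(∇×A)₂ = ∂A₁/∂r − ∂A₃/∂p = 16*r - 12
(∇×A)₃ = ∂A₂/∂p − ∂A₁/∂q = 6
∇×A = (q - r, 16*r - 12, 6)
At (-2, -3, -2): (-1, -44, 6).

(-1, -44, 6)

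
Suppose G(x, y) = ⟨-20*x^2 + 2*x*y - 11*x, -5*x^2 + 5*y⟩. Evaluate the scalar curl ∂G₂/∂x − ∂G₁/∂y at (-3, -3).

36

∂G₂/∂x = -10*x
∂G₁/∂y = 2*x
Scalar curl = -12*x
At (-3, -3): 36.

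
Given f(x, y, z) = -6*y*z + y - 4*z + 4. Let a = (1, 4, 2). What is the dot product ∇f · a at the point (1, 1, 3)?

∂f/∂x = 0
∂f/∂y = -6*z + 1
∂f/∂z = -6*y - 4
∇f at (1, 1, 3) = (0, -17, -10)
∇f · a = (0)(1) + (-17)(4) + (-10)(2) = -88

-88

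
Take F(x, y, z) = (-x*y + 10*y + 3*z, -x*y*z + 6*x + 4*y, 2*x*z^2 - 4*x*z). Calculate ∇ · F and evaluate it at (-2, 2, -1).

16

∂F₁/∂x = -y
∂F₂/∂y = -x*z + 4
∂F₃/∂z = 4*x*z - 4*x
∇·F = 3*x*z - 4*x - y + 4
At (-2, 2, -1): 16.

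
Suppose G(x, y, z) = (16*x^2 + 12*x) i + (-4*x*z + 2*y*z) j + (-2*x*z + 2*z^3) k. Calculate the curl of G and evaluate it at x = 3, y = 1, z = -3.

(∇×G)₁ = ∂G₃/∂y − ∂G₂/∂z = 4*x - 2*y
(∇×G)₂ = ∂G₁/∂z − ∂G₃/∂x = 2*z
(∇×G)₃ = ∂G₂/∂x − ∂G₁/∂y = -4*z
∇×G = (4*x - 2*y, 2*z, -4*z)
At (3, 1, -3): (10, -6, 12).

(10, -6, 12)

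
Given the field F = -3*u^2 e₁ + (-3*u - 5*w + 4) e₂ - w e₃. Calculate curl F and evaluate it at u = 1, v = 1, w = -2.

(∇×F)₁ = ∂F₃/∂v − ∂F₂/∂w = 5
(∇×F)₂ = ∂F₁/∂w − ∂F₃/∂u = 0
(∇×F)₃ = ∂F₂/∂u − ∂F₁/∂v = -3
∇×F = (5, 0, -3)
At (1, 1, -2): (5, 0, -3).

(5, 0, -3)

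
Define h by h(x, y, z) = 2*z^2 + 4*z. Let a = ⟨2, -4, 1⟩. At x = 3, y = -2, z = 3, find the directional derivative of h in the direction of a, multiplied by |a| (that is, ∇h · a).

16

∂h/∂x = 0
∂h/∂y = 0
∂h/∂z = 4*z + 4
∇h at (3, -2, 3) = (0, 0, 16)
∇h · a = (0)(2) + (0)(-4) + (16)(1) = 16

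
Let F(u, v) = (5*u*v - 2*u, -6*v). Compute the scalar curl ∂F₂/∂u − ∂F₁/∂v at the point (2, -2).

∂F₂/∂u = 0
∂F₁/∂v = 5*u
Scalar curl = -5*u
At (2, -2): -10.

-10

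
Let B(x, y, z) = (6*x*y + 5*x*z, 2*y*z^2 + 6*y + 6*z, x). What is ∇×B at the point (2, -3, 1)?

(∇×B)₁ = ∂B₃/∂y − ∂B₂/∂z = -4*y*z - 6
(∇×B)₂ = ∂B₁/∂z − ∂B₃/∂x = 5*x - 1
(∇×B)₃ = ∂B₂/∂x − ∂B₁/∂y = -6*x
∇×B = (-4*y*z - 6, 5*x - 1, -6*x)
At (2, -3, 1): (6, 9, -12).

(6, 9, -12)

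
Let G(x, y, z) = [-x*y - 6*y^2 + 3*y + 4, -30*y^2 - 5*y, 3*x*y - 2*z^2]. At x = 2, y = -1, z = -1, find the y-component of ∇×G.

(∇×G)_2 = ∂G₁/∂z − ∂G₃/∂x
= 0 − (3*y)
= -3*y
At (2, -1, -1): 3.

3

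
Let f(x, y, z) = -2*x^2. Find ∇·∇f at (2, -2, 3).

∂²f/∂x² = -4
∂²f/∂y² = 0
∂²f/∂z² = 0
∇²f = -4
At (2, -2, 3): -4.

-4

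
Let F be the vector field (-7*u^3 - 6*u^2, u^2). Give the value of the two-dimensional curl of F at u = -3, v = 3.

-6

∂F₂/∂u = 2*u
∂F₁/∂v = 0
Scalar curl = 2*u
At (-3, 3): -6.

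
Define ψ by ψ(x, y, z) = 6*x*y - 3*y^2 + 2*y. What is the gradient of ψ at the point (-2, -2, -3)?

∂ψ/∂x = 6*y
∂ψ/∂y = 6*x - 6*y + 2
∂ψ/∂z = 0
∇ψ = (6*y, 6*x - 6*y + 2, 0)
At (-2, -2, -3): (-12, 2, 0).

(-12, 2, 0)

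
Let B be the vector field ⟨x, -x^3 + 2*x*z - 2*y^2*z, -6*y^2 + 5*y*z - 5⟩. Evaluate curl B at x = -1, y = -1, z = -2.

(∇×B)₁ = ∂B₃/∂y − ∂B₂/∂z = -2*x + 2*y^2 - 12*y + 5*z
(∇×B)₂ = ∂B₁/∂z − ∂B₃/∂x = 0
(∇×B)₃ = ∂B₂/∂x − ∂B₁/∂y = -3*x^2 + 2*z
∇×B = (-2*x + 2*y^2 - 12*y + 5*z, 0, -3*x^2 + 2*z)
At (-1, -1, -2): (6, 0, -7).

(6, 0, -7)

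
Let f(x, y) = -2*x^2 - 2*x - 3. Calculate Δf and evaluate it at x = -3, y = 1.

-4

∂²f/∂x² = -4
∂²f/∂y² = 0
∇²f = -4
At (-3, 1): -4.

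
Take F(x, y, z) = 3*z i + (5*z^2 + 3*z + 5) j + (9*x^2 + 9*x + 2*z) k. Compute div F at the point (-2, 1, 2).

2

∂F₁/∂x = 0
∂F₂/∂y = 0
∂F₃/∂z = 2
∇·F = 2
At (-2, 1, 2): 2.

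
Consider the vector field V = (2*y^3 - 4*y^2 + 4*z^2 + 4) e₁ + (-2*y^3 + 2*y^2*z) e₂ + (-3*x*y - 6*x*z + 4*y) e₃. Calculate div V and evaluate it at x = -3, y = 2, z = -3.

∂V₁/∂x = 0
∂V₂/∂y = -6*y^2 + 4*y*z
∂V₃/∂z = -6*x
∇·V = -6*x - 6*y^2 + 4*y*z
At (-3, 2, -3): -30.

-30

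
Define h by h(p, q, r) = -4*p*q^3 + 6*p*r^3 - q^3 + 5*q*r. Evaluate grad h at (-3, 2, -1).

∂h/∂p = -4*q^3 + 6*r^3
∂h/∂q = -12*p*q^2 - 3*q^2 + 5*r
∂h/∂r = 18*p*r^2 + 5*q
∇h = (-4*q^3 + 6*r^3, -12*p*q^2 - 3*q^2 + 5*r, 18*p*r^2 + 5*q)
At (-3, 2, -1): (-38, 127, -44).

(-38, 127, -44)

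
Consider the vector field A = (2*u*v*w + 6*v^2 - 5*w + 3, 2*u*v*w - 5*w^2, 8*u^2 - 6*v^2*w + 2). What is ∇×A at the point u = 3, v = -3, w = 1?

(∇×A)₁ = ∂A₃/∂v − ∂A₂/∂w = -2*u*v - 12*v*w + 10*w
(∇×A)₂ = ∂A₁/∂w − ∂A₃/∂u = 2*u*v - 16*u - 5
(∇×A)₃ = ∂A₂/∂u − ∂A₁/∂v = -2*u*w + 2*v*w - 12*v
∇×A = (-2*u*v - 12*v*w + 10*w, 2*u*v - 16*u - 5, -2*u*w + 2*v*w - 12*v)
At (3, -3, 1): (64, -71, 24).

(64, -71, 24)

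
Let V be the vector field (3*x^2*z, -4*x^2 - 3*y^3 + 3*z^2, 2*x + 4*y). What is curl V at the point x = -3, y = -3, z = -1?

(10, 25, 24)

(∇×V)₁ = ∂V₃/∂y − ∂V₂/∂z = -6*z + 4
(∇×V)₂ = ∂V₁/∂z − ∂V₃/∂x = 3*x^2 - 2
(∇×V)₃ = ∂V₂/∂x − ∂V₁/∂y = -8*x
∇×V = (-6*z + 4, 3*x^2 - 2, -8*x)
At (-3, -3, -1): (10, 25, 24).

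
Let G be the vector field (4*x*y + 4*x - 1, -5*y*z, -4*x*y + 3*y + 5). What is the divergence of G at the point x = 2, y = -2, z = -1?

1

∂G₁/∂x = 4*y + 4
∂G₂/∂y = -5*z
∂G₃/∂z = 0
∇·G = 4*y - 5*z + 4
At (2, -2, -1): 1.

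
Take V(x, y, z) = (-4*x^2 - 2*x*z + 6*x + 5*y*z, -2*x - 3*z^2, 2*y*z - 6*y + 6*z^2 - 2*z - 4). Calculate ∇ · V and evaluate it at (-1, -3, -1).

∂V₁/∂x = -8*x - 2*z + 6
∂V₂/∂y = 0
∂V₃/∂z = 2*y + 12*z - 2
∇·V = -8*x + 2*y + 10*z + 4
At (-1, -3, -1): -4.

-4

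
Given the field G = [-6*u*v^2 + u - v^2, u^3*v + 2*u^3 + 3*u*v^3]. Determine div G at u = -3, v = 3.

-323

∂G₁/∂u = -6*v^2 + 1
∂G₂/∂v = u^3 + 9*u*v^2
∇·G = u^3 + 9*u*v^2 - 6*v^2 + 1
At (-3, 3): -323.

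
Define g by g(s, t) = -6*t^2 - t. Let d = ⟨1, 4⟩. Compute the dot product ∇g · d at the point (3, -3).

∂g/∂s = 0
∂g/∂t = -12*t - 1
∇g at (3, -3) = (0, 35)
∇g · d = (0)(1) + (35)(4) = 140

140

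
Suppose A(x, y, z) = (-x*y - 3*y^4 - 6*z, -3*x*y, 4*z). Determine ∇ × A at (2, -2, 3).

(0, -6, -88)

(∇×A)₁ = ∂A₃/∂y − ∂A₂/∂z = 0
(∇×A)₂ = ∂A₁/∂z − ∂A₃/∂x = -6
(∇×A)₃ = ∂A₂/∂x − ∂A₁/∂y = x + 12*y^3 - 3*y
∇×A = (0, -6, x + 12*y^3 - 3*y)
At (2, -2, 3): (0, -6, -88).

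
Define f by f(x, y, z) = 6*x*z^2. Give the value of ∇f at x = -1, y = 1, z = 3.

(54, 0, -36)

∂f/∂x = 6*z^2
∂f/∂y = 0
∂f/∂z = 12*x*z
∇f = (6*z^2, 0, 12*x*z)
At (-1, 1, 3): (54, 0, -36).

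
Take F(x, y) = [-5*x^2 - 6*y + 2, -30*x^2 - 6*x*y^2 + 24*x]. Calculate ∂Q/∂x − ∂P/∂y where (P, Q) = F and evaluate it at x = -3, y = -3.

156

∂F₂/∂x = -60*x - 6*y^2 + 24
∂F₁/∂y = -6
Scalar curl = -60*x - 6*y^2 + 30
At (-3, -3): 156.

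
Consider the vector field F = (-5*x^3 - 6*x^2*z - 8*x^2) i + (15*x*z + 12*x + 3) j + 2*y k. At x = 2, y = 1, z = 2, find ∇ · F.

∂F₁/∂x = -15*x^2 - 12*x*z - 16*x
∂F₂/∂y = 0
∂F₃/∂z = 0
∇·F = -15*x^2 - 12*x*z - 16*x
At (2, 1, 2): -140.

-140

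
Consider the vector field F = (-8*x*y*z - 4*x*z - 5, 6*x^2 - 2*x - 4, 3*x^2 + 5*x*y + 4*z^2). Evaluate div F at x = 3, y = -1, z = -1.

-12

∂F₁/∂x = -8*y*z - 4*z
∂F₂/∂y = 0
∂F₃/∂z = 8*z
∇·F = -8*y*z + 4*z
At (3, -1, -1): -12.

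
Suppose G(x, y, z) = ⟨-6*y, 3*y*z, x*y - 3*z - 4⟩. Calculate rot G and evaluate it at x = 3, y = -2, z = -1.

(9, 2, 6)

(∇×G)₁ = ∂G₃/∂y − ∂G₂/∂z = x - 3*y
(∇×G)₂ = ∂G₁/∂z − ∂G₃/∂x = -y
(∇×G)₃ = ∂G₂/∂x − ∂G₁/∂y = 6
∇×G = (x - 3*y, -y, 6)
At (3, -2, -1): (9, 2, 6).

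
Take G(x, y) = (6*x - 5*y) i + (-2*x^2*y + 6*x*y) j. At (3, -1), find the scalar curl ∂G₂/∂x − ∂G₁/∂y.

∂G₂/∂x = -4*x*y + 6*y
∂G₁/∂y = -5
Scalar curl = -4*x*y + 6*y + 5
At (3, -1): 11.

11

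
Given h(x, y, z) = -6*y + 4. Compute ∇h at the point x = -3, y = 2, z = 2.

∂h/∂x = 0
∂h/∂y = -6
∂h/∂z = 0
∇h = (0, -6, 0)
At (-3, 2, 2): (0, -6, 0).

(0, -6, 0)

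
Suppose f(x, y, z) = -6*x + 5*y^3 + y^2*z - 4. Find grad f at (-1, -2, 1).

(-6, 56, 4)

∂f/∂x = -6
∂f/∂y = 15*y^2 + 2*y*z
∂f/∂z = y^2
∇f = (-6, 15*y^2 + 2*y*z, y^2)
At (-1, -2, 1): (-6, 56, 4).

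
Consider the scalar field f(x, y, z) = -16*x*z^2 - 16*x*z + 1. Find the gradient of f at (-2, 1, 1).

∂f/∂x = -16*z^2 - 16*z
∂f/∂y = 0
∂f/∂z = -32*x*z - 16*x
∇f = (-16*z^2 - 16*z, 0, -32*x*z - 16*x)
At (-2, 1, 1): (-32, 0, 96).

(-32, 0, 96)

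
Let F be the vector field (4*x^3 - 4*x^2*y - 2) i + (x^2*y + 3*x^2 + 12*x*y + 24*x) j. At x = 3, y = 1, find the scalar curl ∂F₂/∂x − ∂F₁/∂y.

96

∂F₂/∂x = 2*x*y + 6*x + 12*y + 24
∂F₁/∂y = -4*x^2
Scalar curl = 4*x^2 + 2*x*y + 6*x + 12*y + 24
At (3, 1): 96.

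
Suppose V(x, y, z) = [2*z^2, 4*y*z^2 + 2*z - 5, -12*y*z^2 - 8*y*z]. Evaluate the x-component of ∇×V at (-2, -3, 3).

(∇×V)_1 = ∂V₃/∂y − ∂V₂/∂z
= -12*z^2 - 8*z − (8*y*z + 2)
= -8*y*z - 12*z^2 - 8*z - 2
At (-2, -3, 3): -62.

-62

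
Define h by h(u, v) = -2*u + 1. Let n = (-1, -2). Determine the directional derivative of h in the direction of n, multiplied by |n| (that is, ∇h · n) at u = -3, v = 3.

2

∂h/∂u = -2
∂h/∂v = 0
∇h at (-3, 3) = (-2, 0)
∇h · n = (-2)(-1) + (0)(-2) = 2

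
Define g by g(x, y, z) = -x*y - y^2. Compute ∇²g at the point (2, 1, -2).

∂²g/∂x² = 0
∂²g/∂y² = -2
∂²g/∂z² = 0
∇²g = -2
At (2, 1, -2): -2.

-2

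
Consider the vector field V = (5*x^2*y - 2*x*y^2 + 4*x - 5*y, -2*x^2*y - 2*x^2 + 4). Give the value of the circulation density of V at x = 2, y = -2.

∂V₂/∂x = -4*x*y - 4*x
∂V₁/∂y = 5*x^2 - 4*x*y - 5
Scalar curl = -5*x^2 - 4*x + 5
At (2, -2): -23.

-23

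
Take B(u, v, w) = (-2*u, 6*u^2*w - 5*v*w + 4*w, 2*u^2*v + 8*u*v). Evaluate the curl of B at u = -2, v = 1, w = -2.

(∇×B)₁ = ∂B₃/∂v − ∂B₂/∂w = -4*u^2 + 8*u + 5*v - 4
(∇×B)₂ = ∂B₁/∂w − ∂B₃/∂u = -4*u*v - 8*v
(∇×B)₃ = ∂B₂/∂u − ∂B₁/∂v = 12*u*w
∇×B = (-4*u^2 + 8*u + 5*v - 4, -4*u*v - 8*v, 12*u*w)
At (-2, 1, -2): (-31, 0, 48).

(-31, 0, 48)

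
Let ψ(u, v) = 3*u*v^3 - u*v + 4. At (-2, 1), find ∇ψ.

∂ψ/∂u = 3*v^3 - v
∂ψ/∂v = 9*u*v^2 - u
∇ψ = (3*v^3 - v, 9*u*v^2 - u)
At (-2, 1): (2, -16).

(2, -16)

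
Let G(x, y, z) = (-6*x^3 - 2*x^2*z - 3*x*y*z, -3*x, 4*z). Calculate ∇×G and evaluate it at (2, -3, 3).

(0, 10, 15)

(∇×G)₁ = ∂G₃/∂y − ∂G₂/∂z = 0
(∇×G)₂ = ∂G₁/∂z − ∂G₃/∂x = -2*x^2 - 3*x*y
(∇×G)₃ = ∂G₂/∂x − ∂G₁/∂y = 3*x*z - 3
∇×G = (0, -2*x^2 - 3*x*y, 3*x*z - 3)
At (2, -3, 3): (0, 10, 15).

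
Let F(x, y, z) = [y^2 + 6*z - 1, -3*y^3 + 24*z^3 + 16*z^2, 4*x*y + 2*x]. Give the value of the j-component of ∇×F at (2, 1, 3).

(∇×F)_2 = ∂F₁/∂z − ∂F₃/∂x
= 6 − (4*y + 2)
= -4*y + 4
At (2, 1, 3): 0.

0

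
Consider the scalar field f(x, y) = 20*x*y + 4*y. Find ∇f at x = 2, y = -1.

(-20, 44)

∂f/∂x = 20*y
∂f/∂y = 20*x + 4
∇f = (20*y, 20*x + 4)
At (2, -1): (-20, 44).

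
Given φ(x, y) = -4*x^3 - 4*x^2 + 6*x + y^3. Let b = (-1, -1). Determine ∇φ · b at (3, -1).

∂φ/∂x = -12*x^2 - 8*x + 6
∂φ/∂y = 3*y^2
∇φ at (3, -1) = (-126, 3)
∇φ · b = (-126)(-1) + (3)(-1) = 123

123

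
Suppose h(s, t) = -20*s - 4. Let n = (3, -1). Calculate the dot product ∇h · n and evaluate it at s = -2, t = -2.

∂h/∂s = -20
∂h/∂t = 0
∇h at (-2, -2) = (-20, 0)
∇h · n = (-20)(3) + (0)(-1) = -60

-60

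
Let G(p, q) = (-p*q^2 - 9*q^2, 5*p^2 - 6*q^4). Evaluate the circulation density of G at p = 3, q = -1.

6

∂G₂/∂p = 10*p
∂G₁/∂q = -2*p*q - 18*q
Scalar curl = 2*p*q + 10*p + 18*q
At (3, -1): 6.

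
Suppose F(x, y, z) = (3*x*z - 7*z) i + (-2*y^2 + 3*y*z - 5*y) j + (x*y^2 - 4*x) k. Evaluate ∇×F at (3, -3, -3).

(∇×F)₁ = ∂F₃/∂y − ∂F₂/∂z = 2*x*y - 3*y
(∇×F)₂ = ∂F₁/∂z − ∂F₃/∂x = 3*x - y^2 - 3
(∇×F)₃ = ∂F₂/∂x − ∂F₁/∂y = 0
∇×F = (2*x*y - 3*y, 3*x - y^2 - 3, 0)
At (3, -3, -3): (-9, -3, 0).

(-9, -3, 0)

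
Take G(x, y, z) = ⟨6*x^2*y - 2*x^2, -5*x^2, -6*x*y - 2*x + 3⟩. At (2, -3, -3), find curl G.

(-12, -16, -44)

(∇×G)₁ = ∂G₃/∂y − ∂G₂/∂z = -6*x
(∇×G)₂ = ∂G₁/∂z − ∂G₃/∂x = 6*y + 2
(∇×G)₃ = ∂G₂/∂x − ∂G₁/∂y = -6*x^2 - 10*x
∇×G = (-6*x, 6*y + 2, -6*x^2 - 10*x)
At (2, -3, -3): (-12, -16, -44).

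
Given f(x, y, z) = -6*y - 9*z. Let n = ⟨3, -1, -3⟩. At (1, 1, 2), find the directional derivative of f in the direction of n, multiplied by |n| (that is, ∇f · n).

∂f/∂x = 0
∂f/∂y = -6
∂f/∂z = -9
∇f at (1, 1, 2) = (0, -6, -9)
∇f · n = (0)(3) + (-6)(-1) + (-9)(-3) = 33

33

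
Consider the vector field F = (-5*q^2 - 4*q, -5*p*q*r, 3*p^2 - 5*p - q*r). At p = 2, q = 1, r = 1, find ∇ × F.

(9, -7, 9)

(∇×F)₁ = ∂F₃/∂q − ∂F₂/∂r = 5*p*q - r
(∇×F)₂ = ∂F₁/∂r − ∂F₃/∂p = -6*p + 5
(∇×F)₃ = ∂F₂/∂p − ∂F₁/∂q = -5*q*r + 10*q + 4
∇×F = (5*p*q - r, -6*p + 5, -5*q*r + 10*q + 4)
At (2, 1, 1): (9, -7, 9).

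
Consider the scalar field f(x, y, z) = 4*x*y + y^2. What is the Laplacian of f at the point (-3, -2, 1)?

∂²f/∂x² = 0
∂²f/∂y² = 2
∂²f/∂z² = 0
∇²f = 2
At (-3, -2, 1): 2.

2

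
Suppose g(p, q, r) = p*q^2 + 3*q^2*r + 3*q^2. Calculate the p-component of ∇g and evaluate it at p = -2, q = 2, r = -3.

4

(∇g)_1 = ∂g/∂p = q^2
At (-2, 2, -3): 4.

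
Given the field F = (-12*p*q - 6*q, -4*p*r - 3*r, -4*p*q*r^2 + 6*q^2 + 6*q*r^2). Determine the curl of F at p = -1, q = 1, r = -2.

(51, 16, 2)

(∇×F)₁ = ∂F₃/∂q − ∂F₂/∂r = -4*p*r^2 + 4*p + 12*q + 6*r^2 + 3
(∇×F)₂ = ∂F₁/∂r − ∂F₃/∂p = 4*q*r^2
(∇×F)₃ = ∂F₂/∂p − ∂F₁/∂q = 12*p - 4*r + 6
∇×F = (-4*p*r^2 + 4*p + 12*q + 6*r^2 + 3, 4*q*r^2, 12*p - 4*r + 6)
At (-1, 1, -2): (51, 16, 2).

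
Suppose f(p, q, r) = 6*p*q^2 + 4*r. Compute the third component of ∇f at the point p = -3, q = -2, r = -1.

4

(∇f)_3 = ∂f/∂r = 4
At (-3, -2, -1): 4.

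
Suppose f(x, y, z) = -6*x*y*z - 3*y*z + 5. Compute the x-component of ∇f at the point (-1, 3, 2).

-36

(∇f)_1 = ∂f/∂x = -6*y*z
At (-1, 3, 2): -36.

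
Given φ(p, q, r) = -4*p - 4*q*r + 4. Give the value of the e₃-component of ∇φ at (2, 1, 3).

(∇φ)_3 = ∂φ/∂r = -4*q
At (2, 1, 3): -4.

-4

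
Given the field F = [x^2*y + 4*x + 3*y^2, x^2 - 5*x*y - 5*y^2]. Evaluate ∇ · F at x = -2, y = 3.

∂F₁/∂x = 2*x*y + 4
∂F₂/∂y = -5*x - 10*y
∇·F = 2*x*y - 5*x - 10*y + 4
At (-2, 3): -28.

-28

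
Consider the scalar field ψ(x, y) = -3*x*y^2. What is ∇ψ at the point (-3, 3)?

∂ψ/∂x = -3*y^2
∂ψ/∂y = -6*x*y
∇ψ = (-3*y^2, -6*x*y)
At (-3, 3): (-27, 54).

(-27, 54)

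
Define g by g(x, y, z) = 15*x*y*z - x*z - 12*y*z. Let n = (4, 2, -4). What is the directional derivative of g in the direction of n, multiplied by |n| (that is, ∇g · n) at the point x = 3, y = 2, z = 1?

-70

∂g/∂x = 15*y*z - z
∂g/∂y = 15*x*z - 12*z
∂g/∂z = 15*x*y - x - 12*y
∇g at (3, 2, 1) = (29, 33, 63)
∇g · n = (29)(4) + (33)(2) + (63)(-4) = -70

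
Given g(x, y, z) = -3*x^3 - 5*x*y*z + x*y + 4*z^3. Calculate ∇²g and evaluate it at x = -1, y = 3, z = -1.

∂²g/∂x² = -18*x
∂²g/∂y² = 0
∂²g/∂z² = 24*z
∇²g = -18*x + 24*z
At (-1, 3, -1): -6.

-6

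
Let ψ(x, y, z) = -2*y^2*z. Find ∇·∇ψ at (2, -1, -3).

∂²ψ/∂x² = 0
∂²ψ/∂y² = -4*z
∂²ψ/∂z² = 0
∇²ψ = -4*z
At (2, -1, -3): 12.

12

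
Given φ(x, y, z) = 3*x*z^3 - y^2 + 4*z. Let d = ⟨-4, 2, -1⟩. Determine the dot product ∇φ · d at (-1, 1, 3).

-251

∂φ/∂x = 3*z^3
∂φ/∂y = -2*y
∂φ/∂z = 9*x*z^2 + 4
∇φ at (-1, 1, 3) = (81, -2, -77)
∇φ · d = (81)(-4) + (-2)(2) + (-77)(-1) = -251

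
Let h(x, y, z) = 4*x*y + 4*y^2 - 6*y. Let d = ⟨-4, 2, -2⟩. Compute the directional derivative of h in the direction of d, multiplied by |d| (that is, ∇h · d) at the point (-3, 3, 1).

∂h/∂x = 4*y
∂h/∂y = 4*x + 8*y - 6
∂h/∂z = 0
∇h at (-3, 3, 1) = (12, 6, 0)
∇h · d = (12)(-4) + (6)(2) + (0)(-2) = -36

-36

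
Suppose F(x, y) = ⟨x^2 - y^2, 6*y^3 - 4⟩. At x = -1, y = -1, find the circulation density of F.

-2

∂F₂/∂x = 0
∂F₁/∂y = -2*y
Scalar curl = 2*y
At (-1, -1): -2.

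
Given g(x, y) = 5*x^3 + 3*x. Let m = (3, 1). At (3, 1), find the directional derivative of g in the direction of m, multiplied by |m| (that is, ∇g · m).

∂g/∂x = 15*x^2 + 3
∂g/∂y = 0
∇g at (3, 1) = (138, 0)
∇g · m = (138)(3) + (0)(1) = 414

414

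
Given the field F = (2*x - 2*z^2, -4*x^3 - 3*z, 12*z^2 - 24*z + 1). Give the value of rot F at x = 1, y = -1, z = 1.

(∇×F)₁ = ∂F₃/∂y − ∂F₂/∂z = 3
(∇×F)₂ = ∂F₁/∂z − ∂F₃/∂x = -4*z
(∇×F)₃ = ∂F₂/∂x − ∂F₁/∂y = -12*x^2
∇×F = (3, -4*z, -12*x^2)
At (1, -1, 1): (3, -4, -12).

(3, -4, -12)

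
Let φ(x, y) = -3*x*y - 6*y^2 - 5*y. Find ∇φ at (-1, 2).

∂φ/∂x = -3*y
∂φ/∂y = -3*x - 12*y - 5
∇φ = (-3*y, -3*x - 12*y - 5)
At (-1, 2): (-6, -26).

(-6, -26)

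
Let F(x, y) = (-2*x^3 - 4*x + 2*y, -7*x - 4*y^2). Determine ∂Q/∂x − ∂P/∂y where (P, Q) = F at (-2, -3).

∂F₂/∂x = -7
∂F₁/∂y = 2
Scalar curl = -9
At (-2, -3): -9.

-9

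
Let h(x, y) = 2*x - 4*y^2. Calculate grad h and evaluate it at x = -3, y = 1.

(2, -8)

∂h/∂x = 2
∂h/∂y = -8*y
∇h = (2, -8*y)
At (-3, 1): (2, -8).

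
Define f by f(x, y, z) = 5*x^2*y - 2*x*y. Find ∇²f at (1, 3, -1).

∂²f/∂x² = 10*y
∂²f/∂y² = 0
∂²f/∂z² = 0
∇²f = 10*y
At (1, 3, -1): 30.

30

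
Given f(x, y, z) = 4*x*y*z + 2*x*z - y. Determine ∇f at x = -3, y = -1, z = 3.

(-6, -37, 6)

∂f/∂x = 4*y*z + 2*z
∂f/∂y = 4*x*z - 1
∂f/∂z = 4*x*y + 2*x
∇f = (4*y*z + 2*z, 4*x*z - 1, 4*x*y + 2*x)
At (-3, -1, 3): (-6, -37, 6).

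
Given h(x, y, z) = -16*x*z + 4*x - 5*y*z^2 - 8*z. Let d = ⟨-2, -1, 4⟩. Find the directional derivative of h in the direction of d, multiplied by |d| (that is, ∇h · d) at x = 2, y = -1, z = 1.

∂h/∂x = -16*z + 4
∂h/∂y = -5*z^2
∂h/∂z = -16*x - 10*y*z - 8
∇h at (2, -1, 1) = (-12, -5, -30)
∇h · d = (-12)(-2) + (-5)(-1) + (-30)(4) = -91

-91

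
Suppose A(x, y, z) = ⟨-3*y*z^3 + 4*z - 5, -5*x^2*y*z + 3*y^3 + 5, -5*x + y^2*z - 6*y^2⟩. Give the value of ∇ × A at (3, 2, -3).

(54, -153, 99)

(∇×A)₁ = ∂A₃/∂y − ∂A₂/∂z = 5*x^2*y + 2*y*z - 12*y
(∇×A)₂ = ∂A₁/∂z − ∂A₃/∂x = -9*y*z^2 + 9
(∇×A)₃ = ∂A₂/∂x − ∂A₁/∂y = -10*x*y*z + 3*z^3
∇×A = (5*x^2*y + 2*y*z - 12*y, -9*y*z^2 + 9, -10*x*y*z + 3*z^3)
At (3, 2, -3): (54, -153, 99).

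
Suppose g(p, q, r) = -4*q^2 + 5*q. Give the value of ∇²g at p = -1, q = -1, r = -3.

-8

∂²g/∂p² = 0
∂²g/∂q² = -8
∂²g/∂r² = 0
∇²g = -8
At (-1, -1, -3): -8.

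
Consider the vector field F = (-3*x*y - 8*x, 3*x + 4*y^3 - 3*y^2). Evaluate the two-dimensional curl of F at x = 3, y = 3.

12

∂F₂/∂x = 3
∂F₁/∂y = -3*x
Scalar curl = 3*x + 3
At (3, 3): 12.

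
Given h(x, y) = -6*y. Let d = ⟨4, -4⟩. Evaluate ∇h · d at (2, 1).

24

∂h/∂x = 0
∂h/∂y = -6
∇h at (2, 1) = (0, -6)
∇h · d = (0)(4) + (-6)(-4) = 24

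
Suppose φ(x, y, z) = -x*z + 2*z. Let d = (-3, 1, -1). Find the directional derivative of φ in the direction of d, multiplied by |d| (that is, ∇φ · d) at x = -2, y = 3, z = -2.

-10

∂φ/∂x = -z
∂φ/∂y = 0
∂φ/∂z = -x + 2
∇φ at (-2, 3, -2) = (2, 0, 4)
∇φ · d = (2)(-3) + (0)(1) + (4)(-1) = -10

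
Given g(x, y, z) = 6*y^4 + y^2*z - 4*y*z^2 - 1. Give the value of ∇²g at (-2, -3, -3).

∂²g/∂x² = 0
∂²g/∂y² = 2*(36*y^2 + z)
∂²g/∂z² = -8*y
∇²g = 72*y^2 - 8*y + 2*z
At (-2, -3, -3): 666.

666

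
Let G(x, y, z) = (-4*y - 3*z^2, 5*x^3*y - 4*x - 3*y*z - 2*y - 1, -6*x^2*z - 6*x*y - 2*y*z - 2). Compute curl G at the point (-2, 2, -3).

(∇×G)₁ = ∂G₃/∂y − ∂G₂/∂z = -6*x + 3*y - 2*z
(∇×G)₂ = ∂G₁/∂z − ∂G₃/∂x = 12*x*z + 6*y - 6*z
(∇×G)₃ = ∂G₂/∂x − ∂G₁/∂y = 15*x^2*y
∇×G = (-6*x + 3*y - 2*z, 12*x*z + 6*y - 6*z, 15*x^2*y)
At (-2, 2, -3): (24, 102, 120).

(24, 102, 120)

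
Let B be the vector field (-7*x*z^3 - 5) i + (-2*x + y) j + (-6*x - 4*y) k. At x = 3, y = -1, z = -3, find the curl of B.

(∇×B)₁ = ∂B₃/∂y − ∂B₂/∂z = -4
(∇×B)₂ = ∂B₁/∂z − ∂B₃/∂x = -21*x*z^2 + 6
(∇×B)₃ = ∂B₂/∂x − ∂B₁/∂y = -2
∇×B = (-4, -21*x*z^2 + 6, -2)
At (3, -1, -3): (-4, -561, -2).

(-4, -561, -2)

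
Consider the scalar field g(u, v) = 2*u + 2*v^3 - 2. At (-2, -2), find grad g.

(2, 24)

∂g/∂u = 2
∂g/∂v = 6*v^2
∇g = (2, 6*v^2)
At (-2, -2): (2, 24).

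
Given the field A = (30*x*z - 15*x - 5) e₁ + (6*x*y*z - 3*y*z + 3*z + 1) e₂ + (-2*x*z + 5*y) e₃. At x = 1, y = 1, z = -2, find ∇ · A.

∂A₁/∂x = 30*z - 15
∂A₂/∂y = 6*x*z - 3*z
∂A₃/∂z = -2*x
∇·A = 6*x*z - 2*x + 27*z - 15
At (1, 1, -2): -83.

-83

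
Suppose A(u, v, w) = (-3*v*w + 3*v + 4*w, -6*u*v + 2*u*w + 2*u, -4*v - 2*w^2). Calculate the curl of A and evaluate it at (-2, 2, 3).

(0, -2, 2)

(∇×A)₁ = ∂A₃/∂v − ∂A₂/∂w = -2*u - 4
(∇×A)₂ = ∂A₁/∂w − ∂A₃/∂u = -3*v + 4
(∇×A)₃ = ∂A₂/∂u − ∂A₁/∂v = -6*v + 5*w - 1
∇×A = (-2*u - 4, -3*v + 4, -6*v + 5*w - 1)
At (-2, 2, 3): (0, -2, 2).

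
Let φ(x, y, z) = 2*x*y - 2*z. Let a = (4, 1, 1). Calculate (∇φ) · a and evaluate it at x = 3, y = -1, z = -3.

∂φ/∂x = 2*y
∂φ/∂y = 2*x
∂φ/∂z = -2
∇φ at (3, -1, -3) = (-2, 6, -2)
∇φ · a = (-2)(4) + (6)(1) + (-2)(1) = -4

-4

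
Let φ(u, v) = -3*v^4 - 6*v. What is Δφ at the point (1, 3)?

-324

∂²φ/∂u² = 0
∂²φ/∂v² = -36*v^2
∇²φ = -36*v^2
At (1, 3): -324.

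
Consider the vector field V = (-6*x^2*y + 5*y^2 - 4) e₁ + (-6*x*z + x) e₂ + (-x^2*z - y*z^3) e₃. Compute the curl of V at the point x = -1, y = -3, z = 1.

(∇×V)₁ = ∂V₃/∂y − ∂V₂/∂z = 6*x - z^3
(∇×V)₂ = ∂V₁/∂z − ∂V₃/∂x = 2*x*z
(∇×V)₃ = ∂V₂/∂x − ∂V₁/∂y = 6*x^2 - 10*y - 6*z + 1
∇×V = (6*x - z^3, 2*x*z, 6*x^2 - 10*y - 6*z + 1)
At (-1, -3, 1): (-7, -2, 31).

(-7, -2, 31)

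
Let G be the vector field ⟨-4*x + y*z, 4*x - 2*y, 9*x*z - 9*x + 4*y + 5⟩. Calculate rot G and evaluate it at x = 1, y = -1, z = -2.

(∇×G)₁ = ∂G₃/∂y − ∂G₂/∂z = 4
(∇×G)₂ = ∂G₁/∂z − ∂G₃/∂x = y - 9*z + 9
(∇×G)₃ = ∂G₂/∂x − ∂G₁/∂y = -z + 4
∇×G = (4, y - 9*z + 9, -z + 4)
At (1, -1, -2): (4, 26, 6).

(4, 26, 6)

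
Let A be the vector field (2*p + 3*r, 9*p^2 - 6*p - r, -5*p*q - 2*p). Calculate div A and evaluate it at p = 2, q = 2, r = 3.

2

∂A₁/∂p = 2
∂A₂/∂q = 0
∂A₃/∂r = 0
∇·A = 2
At (2, 2, 3): 2.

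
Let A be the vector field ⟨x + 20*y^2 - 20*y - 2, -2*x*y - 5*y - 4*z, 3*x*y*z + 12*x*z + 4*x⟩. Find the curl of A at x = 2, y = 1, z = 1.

(10, -19, -22)

(∇×A)₁ = ∂A₃/∂y − ∂A₂/∂z = 3*x*z + 4
(∇×A)₂ = ∂A₁/∂z − ∂A₃/∂x = -3*y*z - 12*z - 4
(∇×A)₃ = ∂A₂/∂x − ∂A₁/∂y = -42*y + 20
∇×A = (3*x*z + 4, -3*y*z - 12*z - 4, -42*y + 20)
At (2, 1, 1): (10, -19, -22).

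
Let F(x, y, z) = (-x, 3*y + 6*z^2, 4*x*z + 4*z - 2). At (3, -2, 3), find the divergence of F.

∂F₁/∂x = -1
∂F₂/∂y = 3
∂F₃/∂z = 4*x + 4
∇·F = 4*x + 6
At (3, -2, 3): 18.

18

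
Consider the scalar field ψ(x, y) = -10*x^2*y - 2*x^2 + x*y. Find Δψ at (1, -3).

∂²ψ/∂x² = -4*(5*y + 1)
∂²ψ/∂y² = 0
∇²ψ = -20*y - 4
At (1, -3): 56.

56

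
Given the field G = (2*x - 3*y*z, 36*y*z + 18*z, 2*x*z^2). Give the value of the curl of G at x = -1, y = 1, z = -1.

(∇×G)₁ = ∂G₃/∂y − ∂G₂/∂z = -36*y - 18
(∇×G)₂ = ∂G₁/∂z − ∂G₃/∂x = -3*y - 2*z^2
(∇×G)₃ = ∂G₂/∂x − ∂G₁/∂y = 3*z
∇×G = (-36*y - 18, -3*y - 2*z^2, 3*z)
At (-1, 1, -1): (-54, -5, -3).

(-54, -5, -3)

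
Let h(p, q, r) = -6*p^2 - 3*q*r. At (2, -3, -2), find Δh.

∂²h/∂p² = -12
∂²h/∂q² = 0
∂²h/∂r² = 0
∇²h = -12
At (2, -3, -2): -12.

-12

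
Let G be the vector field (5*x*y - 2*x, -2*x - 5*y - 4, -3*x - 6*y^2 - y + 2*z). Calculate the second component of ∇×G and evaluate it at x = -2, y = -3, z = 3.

(∇×G)_2 = ∂G₁/∂z − ∂G₃/∂x
= 0 − (-3)
= 3
At (-2, -3, 3): 3.

3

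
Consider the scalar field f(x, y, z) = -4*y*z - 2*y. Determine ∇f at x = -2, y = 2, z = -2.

(0, 6, -8)

∂f/∂x = 0
∂f/∂y = -4*z - 2
∂f/∂z = -4*y
∇f = (0, -4*z - 2, -4*y)
At (-2, 2, -2): (0, 6, -8).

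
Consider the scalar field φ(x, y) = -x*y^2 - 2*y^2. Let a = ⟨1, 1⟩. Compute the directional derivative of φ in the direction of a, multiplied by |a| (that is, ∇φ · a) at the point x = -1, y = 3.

∂φ/∂x = -y^2
∂φ/∂y = -2*x*y - 4*y
∇φ at (-1, 3) = (-9, -6)
∇φ · a = (-9)(1) + (-6)(1) = -15

-15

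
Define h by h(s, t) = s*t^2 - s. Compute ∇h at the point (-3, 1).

(0, -6)

∂h/∂s = t^2 - 1
∂h/∂t = 2*s*t
∇h = (t^2 - 1, 2*s*t)
At (-3, 1): (0, -6).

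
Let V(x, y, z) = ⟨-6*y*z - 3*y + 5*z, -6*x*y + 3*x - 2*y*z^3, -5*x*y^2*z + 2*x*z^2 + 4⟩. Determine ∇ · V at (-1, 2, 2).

∂V₁/∂x = 0
∂V₂/∂y = -6*x - 2*z^3
∂V₃/∂z = -5*x*y^2 + 4*x*z
∇·V = -5*x*y^2 + 4*x*z - 6*x - 2*z^3
At (-1, 2, 2): 2.

2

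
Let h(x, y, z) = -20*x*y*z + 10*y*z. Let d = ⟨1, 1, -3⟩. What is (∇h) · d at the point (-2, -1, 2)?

∂h/∂x = -20*y*z
∂h/∂y = -20*x*z + 10*z
∂h/∂z = -20*x*y + 10*y
∇h at (-2, -1, 2) = (40, 100, -50)
∇h · d = (40)(1) + (100)(1) + (-50)(-3) = 290

290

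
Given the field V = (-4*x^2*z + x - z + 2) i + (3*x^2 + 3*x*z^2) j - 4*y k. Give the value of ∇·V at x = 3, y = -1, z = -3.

∂V₁/∂x = -8*x*z + 1
∂V₂/∂y = 0
∂V₃/∂z = 0
∇·V = -8*x*z + 1
At (3, -1, -3): 73.

73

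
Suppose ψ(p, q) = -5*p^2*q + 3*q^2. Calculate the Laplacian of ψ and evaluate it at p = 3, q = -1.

16

∂²ψ/∂p² = -10*q
∂²ψ/∂q² = 6
∇²ψ = -10*q + 6
At (3, -1): 16.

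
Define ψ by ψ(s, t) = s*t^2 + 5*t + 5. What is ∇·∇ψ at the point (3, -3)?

∂²ψ/∂s² = 0
∂²ψ/∂t² = 2*s
∇²ψ = 2*s
At (3, -3): 6.

6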